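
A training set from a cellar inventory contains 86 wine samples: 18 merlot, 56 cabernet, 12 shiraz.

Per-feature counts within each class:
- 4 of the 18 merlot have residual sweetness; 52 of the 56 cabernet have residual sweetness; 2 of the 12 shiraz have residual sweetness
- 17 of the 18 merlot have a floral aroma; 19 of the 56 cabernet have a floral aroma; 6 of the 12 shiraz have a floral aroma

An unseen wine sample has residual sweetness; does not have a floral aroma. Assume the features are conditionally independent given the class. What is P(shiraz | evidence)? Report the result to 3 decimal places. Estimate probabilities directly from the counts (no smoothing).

merlot: (18/86) × (4/18) × (1/18) ≈ 0.00258398
cabernet: (56/86) × (52/56) × (37/56) ≈ 0.399502
shiraz: (12/86) × (2/12) × (6/12) ≈ 0.0116279
P(shiraz | x) = 0.0116279 / 0.41371388 ≈ 0.028

0.028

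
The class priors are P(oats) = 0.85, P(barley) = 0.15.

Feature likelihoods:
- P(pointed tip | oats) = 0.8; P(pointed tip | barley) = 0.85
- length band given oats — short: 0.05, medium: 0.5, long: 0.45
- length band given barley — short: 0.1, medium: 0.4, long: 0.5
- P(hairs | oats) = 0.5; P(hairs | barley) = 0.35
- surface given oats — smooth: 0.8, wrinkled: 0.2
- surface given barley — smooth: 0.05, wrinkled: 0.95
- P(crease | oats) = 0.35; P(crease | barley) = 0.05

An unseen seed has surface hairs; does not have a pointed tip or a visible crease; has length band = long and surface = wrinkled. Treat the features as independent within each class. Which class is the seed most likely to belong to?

oats

oats: 0.85 × (1−0.8) × 0.45 × 0.5 × 0.2 × (1−0.35) = 0.0049725
barley: 0.15 × (1−0.85) × 0.5 × 0.35 × 0.95 × (1−0.05) = 0.00355359375
Highest score → oats.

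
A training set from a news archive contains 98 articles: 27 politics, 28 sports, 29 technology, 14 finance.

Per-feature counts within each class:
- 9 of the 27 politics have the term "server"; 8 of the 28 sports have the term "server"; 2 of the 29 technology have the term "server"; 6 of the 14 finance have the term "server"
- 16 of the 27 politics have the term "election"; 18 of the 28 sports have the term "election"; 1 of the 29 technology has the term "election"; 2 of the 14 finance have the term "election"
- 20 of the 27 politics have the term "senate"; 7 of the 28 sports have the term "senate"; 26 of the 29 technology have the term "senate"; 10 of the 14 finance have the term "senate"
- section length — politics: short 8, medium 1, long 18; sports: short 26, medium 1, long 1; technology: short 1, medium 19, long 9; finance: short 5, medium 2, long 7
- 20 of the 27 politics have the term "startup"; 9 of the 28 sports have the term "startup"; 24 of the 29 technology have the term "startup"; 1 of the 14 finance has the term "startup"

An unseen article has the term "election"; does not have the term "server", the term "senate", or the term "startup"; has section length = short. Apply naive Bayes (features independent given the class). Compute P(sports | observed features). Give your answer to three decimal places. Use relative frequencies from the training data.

politics: (27/98) × (18/27) × (16/27) × (7/27) × (8/27) × (7/27) ≈ 0.00216769
sports: (28/98) × (20/28) × (18/28) × (21/28) × (26/28) × (19/28) ≈ 0.0619998
technology: (29/98) × (27/29) × (1/29) × (3/29) × (1/29) × (5/29) ≈ 0.00000584301
finance: (14/98) × (8/14) × (2/14) × (4/14) × (5/14) × (13/14) ≈ 0.00110498
P(sports | x) = 0.0619998 / 0.06527831301 ≈ 0.950

0.950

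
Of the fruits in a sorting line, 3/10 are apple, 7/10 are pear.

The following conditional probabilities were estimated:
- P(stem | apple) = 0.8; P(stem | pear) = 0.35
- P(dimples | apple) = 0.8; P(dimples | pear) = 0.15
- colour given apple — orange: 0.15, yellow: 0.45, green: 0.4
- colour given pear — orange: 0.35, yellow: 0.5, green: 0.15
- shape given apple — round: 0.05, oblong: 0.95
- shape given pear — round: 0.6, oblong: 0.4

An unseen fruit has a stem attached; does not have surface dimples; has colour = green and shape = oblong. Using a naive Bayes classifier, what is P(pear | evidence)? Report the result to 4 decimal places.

0.4065

apple: 0.3 × 0.8 × (1−0.8) × 0.4 × 0.95 = 0.01824
pear: 0.7 × 0.35 × (1−0.15) × 0.15 × 0.4 = 0.012495
P(pear | x) = 0.012495 / 0.030735 ≈ 0.4065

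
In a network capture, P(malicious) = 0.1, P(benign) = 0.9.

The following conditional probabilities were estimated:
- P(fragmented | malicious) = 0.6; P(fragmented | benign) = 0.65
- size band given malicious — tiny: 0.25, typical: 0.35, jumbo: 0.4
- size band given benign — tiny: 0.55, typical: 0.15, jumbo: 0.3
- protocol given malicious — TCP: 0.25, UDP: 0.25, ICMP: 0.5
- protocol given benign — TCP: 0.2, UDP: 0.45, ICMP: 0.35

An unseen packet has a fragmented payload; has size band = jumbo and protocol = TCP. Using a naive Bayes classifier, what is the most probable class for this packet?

benign

malicious: 0.1 × 0.6 × 0.4 × 0.25 = 0.006
benign: 0.9 × 0.65 × 0.3 × 0.2 = 0.0351
Highest score → benign.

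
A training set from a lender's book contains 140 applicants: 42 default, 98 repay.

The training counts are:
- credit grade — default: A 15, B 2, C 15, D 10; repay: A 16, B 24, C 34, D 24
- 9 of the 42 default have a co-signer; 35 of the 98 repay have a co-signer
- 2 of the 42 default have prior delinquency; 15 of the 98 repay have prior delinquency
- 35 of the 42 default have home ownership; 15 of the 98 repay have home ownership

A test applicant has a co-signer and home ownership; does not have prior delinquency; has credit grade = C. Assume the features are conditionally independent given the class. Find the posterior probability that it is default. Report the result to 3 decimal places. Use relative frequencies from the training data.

0.618

default: (42/140) × (15/42) × (9/42) × (40/42) × (35/42) ≈ 0.0182216
repay: (98/140) × (34/98) × (35/98) × (83/98) × (15/98) ≈ 0.0112437
P(default | x) = 0.0182216 / 0.0294653 ≈ 0.618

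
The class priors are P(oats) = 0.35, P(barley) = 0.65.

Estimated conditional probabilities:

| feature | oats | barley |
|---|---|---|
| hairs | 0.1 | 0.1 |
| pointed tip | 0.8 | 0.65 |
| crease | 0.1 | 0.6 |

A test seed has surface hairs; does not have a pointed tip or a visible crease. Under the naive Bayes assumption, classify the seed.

barley

oats: 0.35 × 0.1 × (1−0.8) × (1−0.1) = 0.0063
barley: 0.65 × 0.1 × (1−0.65) × (1−0.6) = 0.0091
Highest score → barley.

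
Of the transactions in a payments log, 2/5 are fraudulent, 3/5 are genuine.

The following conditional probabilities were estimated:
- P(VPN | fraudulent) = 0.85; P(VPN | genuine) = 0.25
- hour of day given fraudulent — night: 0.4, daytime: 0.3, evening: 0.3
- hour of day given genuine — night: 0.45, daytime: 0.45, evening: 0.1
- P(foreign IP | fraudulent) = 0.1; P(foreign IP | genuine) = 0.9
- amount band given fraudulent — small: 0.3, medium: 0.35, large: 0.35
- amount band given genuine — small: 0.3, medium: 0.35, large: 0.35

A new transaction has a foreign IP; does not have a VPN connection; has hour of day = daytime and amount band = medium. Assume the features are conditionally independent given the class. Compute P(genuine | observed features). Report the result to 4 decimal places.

fraudulent: 0.4 × (1−0.85) × 0.3 × 0.1 × 0.35 = 0.00063
genuine: 0.6 × (1−0.25) × 0.45 × 0.9 × 0.35 = 0.0637875
P(genuine | x) = 0.0637875 / 0.0644175 ≈ 0.9902

0.9902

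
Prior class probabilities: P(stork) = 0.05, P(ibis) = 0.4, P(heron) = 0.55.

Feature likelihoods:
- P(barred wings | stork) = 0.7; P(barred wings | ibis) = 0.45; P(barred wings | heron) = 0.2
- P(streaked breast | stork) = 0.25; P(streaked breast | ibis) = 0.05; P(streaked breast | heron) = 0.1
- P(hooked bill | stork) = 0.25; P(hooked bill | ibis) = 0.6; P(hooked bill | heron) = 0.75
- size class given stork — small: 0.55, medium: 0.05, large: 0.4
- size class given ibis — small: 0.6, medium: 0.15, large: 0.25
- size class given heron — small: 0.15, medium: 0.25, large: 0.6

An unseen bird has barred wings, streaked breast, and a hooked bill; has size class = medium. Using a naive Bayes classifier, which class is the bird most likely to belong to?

heron

stork: 0.05 × 0.7 × 0.25 × 0.25 × 0.05 = 0.000109375
ibis: 0.4 × 0.45 × 0.05 × 0.6 × 0.15 = 0.00081
heron: 0.55 × 0.2 × 0.1 × 0.75 × 0.25 = 0.0020625
Highest score → heron.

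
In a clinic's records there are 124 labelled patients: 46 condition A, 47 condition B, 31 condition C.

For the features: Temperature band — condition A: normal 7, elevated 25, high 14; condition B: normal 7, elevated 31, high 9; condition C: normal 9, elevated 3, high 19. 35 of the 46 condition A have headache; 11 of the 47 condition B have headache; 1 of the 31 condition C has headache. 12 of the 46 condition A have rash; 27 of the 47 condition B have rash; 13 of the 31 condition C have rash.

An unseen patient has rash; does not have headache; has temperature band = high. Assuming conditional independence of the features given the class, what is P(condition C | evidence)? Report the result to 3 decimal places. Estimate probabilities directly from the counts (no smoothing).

condition A: (46/124) × (14/46) × (11/46) × (12/46) ≈ 0.00704311
condition B: (47/124) × (9/47) × (36/47) × (27/47) ≈ 0.0319368
condition C: (31/124) × (19/31) × (30/31) × (13/31) ≈ 0.0621832
P(condition C | x) = 0.0621832 / 0.10116311 ≈ 0.615

0.615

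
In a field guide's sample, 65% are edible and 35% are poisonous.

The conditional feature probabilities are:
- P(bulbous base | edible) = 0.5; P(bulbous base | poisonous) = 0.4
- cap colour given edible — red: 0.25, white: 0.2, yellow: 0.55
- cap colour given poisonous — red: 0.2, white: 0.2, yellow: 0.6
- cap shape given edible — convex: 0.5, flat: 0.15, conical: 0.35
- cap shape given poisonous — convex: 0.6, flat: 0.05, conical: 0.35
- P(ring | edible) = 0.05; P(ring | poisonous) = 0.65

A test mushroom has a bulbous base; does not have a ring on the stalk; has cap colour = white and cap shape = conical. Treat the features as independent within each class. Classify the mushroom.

edible: 0.65 × 0.5 × 0.2 × 0.35 × (1−0.05) = 0.0216125
poisonous: 0.35 × 0.4 × 0.2 × 0.35 × (1−0.65) = 0.00343
Highest score → edible.

edible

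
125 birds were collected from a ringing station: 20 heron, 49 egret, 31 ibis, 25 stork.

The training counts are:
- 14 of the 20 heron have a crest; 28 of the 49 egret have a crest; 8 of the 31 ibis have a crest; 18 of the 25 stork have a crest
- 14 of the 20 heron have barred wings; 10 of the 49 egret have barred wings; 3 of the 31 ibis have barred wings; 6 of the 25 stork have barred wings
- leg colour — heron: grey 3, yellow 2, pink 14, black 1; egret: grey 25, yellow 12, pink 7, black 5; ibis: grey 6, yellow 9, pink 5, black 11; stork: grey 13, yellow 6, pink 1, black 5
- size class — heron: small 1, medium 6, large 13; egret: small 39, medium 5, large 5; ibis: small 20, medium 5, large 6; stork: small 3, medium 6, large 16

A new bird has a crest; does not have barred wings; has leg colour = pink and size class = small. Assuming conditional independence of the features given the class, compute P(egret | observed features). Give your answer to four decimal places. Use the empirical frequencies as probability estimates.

0.7243

heron: (20/125) × (14/20) × (6/20) × (14/20) × (1/20) = 0.001176
egret: (49/125) × (28/49) × (39/49) × (7/49) × (39/49) ≈ 0.0202716
ibis: (31/125) × (8/31) × (28/31) × (5/31) × (20/31) ≈ 0.00601524
stork: (25/125) × (18/25) × (19/25) × (1/25) × (3/25) = 0.000525312
P(egret | x) = 0.0202716 / 0.027988152 ≈ 0.7243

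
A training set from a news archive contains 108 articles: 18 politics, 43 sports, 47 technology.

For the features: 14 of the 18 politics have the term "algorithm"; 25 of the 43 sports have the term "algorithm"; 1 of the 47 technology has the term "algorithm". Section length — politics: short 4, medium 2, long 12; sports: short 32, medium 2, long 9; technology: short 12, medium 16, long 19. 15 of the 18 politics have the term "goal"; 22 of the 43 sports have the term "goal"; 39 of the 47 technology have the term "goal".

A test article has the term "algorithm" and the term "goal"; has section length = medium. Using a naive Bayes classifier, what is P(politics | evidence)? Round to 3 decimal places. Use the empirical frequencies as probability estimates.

0.596

politics: (18/108) × (14/18) × (2/18) × (15/18) ≈ 0.0120027
sports: (43/108) × (25/43) × (2/43) × (22/43) ≈ 0.00550848
technology: (47/108) × (1/47) × (16/47) × (39/47) ≈ 0.00261556
P(politics | x) = 0.0120027 / 0.02012674 ≈ 0.596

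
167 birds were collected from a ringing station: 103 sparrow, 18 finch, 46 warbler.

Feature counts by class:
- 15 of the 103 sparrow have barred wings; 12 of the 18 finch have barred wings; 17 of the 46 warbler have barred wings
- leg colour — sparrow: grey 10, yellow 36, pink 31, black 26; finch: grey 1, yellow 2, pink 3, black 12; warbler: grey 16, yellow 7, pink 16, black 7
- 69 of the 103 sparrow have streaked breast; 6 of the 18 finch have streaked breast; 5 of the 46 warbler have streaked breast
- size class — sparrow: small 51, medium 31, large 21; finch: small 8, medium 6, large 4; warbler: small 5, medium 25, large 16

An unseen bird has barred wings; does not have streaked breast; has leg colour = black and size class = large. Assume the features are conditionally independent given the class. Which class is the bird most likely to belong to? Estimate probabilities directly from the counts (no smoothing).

finch

sparrow: (103/167) × (15/103) × (26/103) × (34/103) × (21/103) ≈ 0.00152593
finch: (18/167) × (12/18) × (12/18) × (12/18) × (4/18) ≈ 0.00709692
warbler: (46/167) × (17/46) × (7/46) × (41/46) × (16/46) ≈ 0.00480243
Highest score → finch.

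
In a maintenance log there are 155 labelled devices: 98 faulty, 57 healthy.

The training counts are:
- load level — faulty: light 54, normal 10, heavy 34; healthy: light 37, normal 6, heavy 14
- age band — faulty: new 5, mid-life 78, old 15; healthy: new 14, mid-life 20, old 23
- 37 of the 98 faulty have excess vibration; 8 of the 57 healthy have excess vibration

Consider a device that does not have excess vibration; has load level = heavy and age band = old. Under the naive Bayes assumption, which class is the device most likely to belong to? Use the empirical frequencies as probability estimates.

healthy

faulty: (98/155) × (34/98) × (15/98) × (61/98) ≈ 0.0208986
healthy: (57/155) × (14/57) × (23/57) × (49/57) ≈ 0.0313307
Highest score → healthy.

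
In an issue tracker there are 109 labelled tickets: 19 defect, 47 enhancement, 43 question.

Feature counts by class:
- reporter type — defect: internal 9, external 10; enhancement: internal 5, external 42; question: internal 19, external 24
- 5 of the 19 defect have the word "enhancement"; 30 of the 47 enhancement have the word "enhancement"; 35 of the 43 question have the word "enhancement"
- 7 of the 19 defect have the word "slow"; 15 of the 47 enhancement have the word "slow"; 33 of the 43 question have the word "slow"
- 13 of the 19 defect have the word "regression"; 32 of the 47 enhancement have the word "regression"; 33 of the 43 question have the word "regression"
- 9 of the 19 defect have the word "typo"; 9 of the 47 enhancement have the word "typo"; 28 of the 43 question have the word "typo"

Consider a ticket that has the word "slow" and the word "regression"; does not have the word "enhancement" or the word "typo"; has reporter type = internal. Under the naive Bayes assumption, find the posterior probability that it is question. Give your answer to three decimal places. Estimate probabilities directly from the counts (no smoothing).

0.378

defect: (19/109) × (9/19) × (14/19) × (7/19) × (13/19) × (10/19) ≈ 0.00807181
enhancement: (47/109) × (5/47) × (17/47) × (15/47) × (32/47) × (38/47) ≈ 0.00291491
question: (43/109) × (19/43) × (8/43) × (33/43) × (33/43) × (15/43) ≈ 0.00666289
P(question | x) = 0.00666289 / 0.01764961 ≈ 0.378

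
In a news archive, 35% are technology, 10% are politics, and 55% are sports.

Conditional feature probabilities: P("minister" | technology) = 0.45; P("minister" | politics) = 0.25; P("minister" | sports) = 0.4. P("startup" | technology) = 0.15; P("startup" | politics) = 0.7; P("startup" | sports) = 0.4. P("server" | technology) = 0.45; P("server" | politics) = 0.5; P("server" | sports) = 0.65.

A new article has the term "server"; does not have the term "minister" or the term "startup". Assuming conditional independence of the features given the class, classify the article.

technology: 0.35 × (1−0.45) × (1−0.15) × 0.45 = 0.07363125
politics: 0.1 × (1−0.25) × (1−0.7) × 0.5 = 0.01125
sports: 0.55 × (1−0.4) × (1−0.4) × 0.65 = 0.1287
Highest score → sports.

sports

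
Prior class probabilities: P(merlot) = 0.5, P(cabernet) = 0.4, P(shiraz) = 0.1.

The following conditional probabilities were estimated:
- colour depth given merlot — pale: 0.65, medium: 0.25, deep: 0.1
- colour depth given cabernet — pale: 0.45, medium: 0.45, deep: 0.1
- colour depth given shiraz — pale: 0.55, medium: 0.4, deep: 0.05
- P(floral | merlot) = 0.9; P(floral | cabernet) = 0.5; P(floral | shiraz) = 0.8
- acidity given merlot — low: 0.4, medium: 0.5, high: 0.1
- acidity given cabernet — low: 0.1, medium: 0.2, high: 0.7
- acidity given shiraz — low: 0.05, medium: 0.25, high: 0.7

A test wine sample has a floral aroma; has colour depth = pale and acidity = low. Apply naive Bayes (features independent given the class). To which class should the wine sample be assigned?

merlot: 0.5 × 0.65 × 0.9 × 0.4 = 0.117
cabernet: 0.4 × 0.45 × 0.5 × 0.1 = 0.009
shiraz: 0.1 × 0.55 × 0.8 × 0.05 = 0.0022
Highest score → merlot.

merlot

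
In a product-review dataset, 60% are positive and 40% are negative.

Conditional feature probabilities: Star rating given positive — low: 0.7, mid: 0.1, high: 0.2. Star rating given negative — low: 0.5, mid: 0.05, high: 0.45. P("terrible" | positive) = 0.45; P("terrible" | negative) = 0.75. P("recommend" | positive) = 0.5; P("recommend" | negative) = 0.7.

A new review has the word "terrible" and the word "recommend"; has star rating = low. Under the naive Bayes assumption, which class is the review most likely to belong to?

negative

positive: 0.6 × 0.7 × 0.45 × 0.5 = 0.0945
negative: 0.4 × 0.5 × 0.75 × 0.7 = 0.105
Highest score → negative.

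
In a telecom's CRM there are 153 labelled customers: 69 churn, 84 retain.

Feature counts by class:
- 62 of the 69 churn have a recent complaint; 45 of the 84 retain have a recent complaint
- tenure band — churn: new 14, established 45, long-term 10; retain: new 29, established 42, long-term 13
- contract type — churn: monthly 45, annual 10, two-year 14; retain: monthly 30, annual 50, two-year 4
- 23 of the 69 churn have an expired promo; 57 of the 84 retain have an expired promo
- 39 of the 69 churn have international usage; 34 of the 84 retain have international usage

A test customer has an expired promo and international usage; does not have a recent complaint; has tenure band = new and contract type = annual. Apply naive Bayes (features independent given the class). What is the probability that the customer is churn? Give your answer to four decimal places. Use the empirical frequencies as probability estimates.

0.0173

churn: (69/153) × (7/69) × (14/69) × (10/69) × (23/69) × (39/69) ≈ 0.000253472
retain: (84/153) × (39/84) × (29/84) × (50/84) × (57/84) × (34/84) ≈ 0.0143873
P(churn | x) = 0.000253472 / 0.014640772 ≈ 0.0173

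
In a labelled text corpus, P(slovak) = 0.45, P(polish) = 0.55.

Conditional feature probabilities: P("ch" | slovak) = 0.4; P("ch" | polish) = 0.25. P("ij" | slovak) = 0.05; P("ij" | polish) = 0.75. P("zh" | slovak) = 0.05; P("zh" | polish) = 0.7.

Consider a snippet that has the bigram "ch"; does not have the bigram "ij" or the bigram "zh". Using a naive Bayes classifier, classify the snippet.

slovak: 0.45 × 0.4 × (1−0.05) × (1−0.05) = 0.16245
polish: 0.55 × 0.25 × (1−0.75) × (1−0.7) = 0.0103125
Highest score → slovak.

slovak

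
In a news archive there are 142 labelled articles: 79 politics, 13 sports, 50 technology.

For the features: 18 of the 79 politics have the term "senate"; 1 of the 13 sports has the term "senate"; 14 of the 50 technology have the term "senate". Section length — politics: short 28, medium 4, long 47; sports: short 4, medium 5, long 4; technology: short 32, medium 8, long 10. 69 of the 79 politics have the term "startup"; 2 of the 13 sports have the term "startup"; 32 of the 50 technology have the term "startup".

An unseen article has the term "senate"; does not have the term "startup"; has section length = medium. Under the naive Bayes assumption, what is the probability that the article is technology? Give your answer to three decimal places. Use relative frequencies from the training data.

politics: (79/142) × (18/79) × (4/79) × (10/79) ≈ 0.000812438
sports: (13/142) × (1/13) × (5/13) × (11/13) ≈ 0.00229186
technology: (50/142) × (14/50) × (8/50) × (18/50) ≈ 0.00567887
P(technology | x) = 0.00567887 / 0.008783168 ≈ 0.647

0.647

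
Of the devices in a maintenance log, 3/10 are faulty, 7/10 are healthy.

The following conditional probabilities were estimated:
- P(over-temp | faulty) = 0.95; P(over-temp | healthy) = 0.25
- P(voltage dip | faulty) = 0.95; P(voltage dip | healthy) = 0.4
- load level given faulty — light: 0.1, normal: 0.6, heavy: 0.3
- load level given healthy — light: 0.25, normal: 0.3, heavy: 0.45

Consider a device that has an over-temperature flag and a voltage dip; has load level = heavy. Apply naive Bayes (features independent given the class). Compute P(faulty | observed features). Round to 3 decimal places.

0.721

faulty: 0.3 × 0.95 × 0.95 × 0.3 = 0.081225
healthy: 0.7 × 0.25 × 0.4 × 0.45 = 0.0315
P(faulty | x) = 0.081225 / 0.112725 ≈ 0.721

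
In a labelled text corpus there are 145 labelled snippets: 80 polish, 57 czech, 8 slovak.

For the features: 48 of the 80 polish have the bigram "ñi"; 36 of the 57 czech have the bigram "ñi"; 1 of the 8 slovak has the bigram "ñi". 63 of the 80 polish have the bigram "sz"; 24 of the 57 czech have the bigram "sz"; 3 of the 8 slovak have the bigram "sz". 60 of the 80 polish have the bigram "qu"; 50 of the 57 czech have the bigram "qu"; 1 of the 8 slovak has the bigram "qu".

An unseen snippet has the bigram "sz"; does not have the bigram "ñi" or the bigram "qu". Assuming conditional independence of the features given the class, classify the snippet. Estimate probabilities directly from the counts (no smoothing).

polish: (80/145) × (32/80) × (63/80) × (20/80) ≈ 0.0434483
czech: (57/145) × (21/57) × (24/57) × (7/57) ≈ 0.00748878
slovak: (8/145) × (7/8) × (3/8) × (7/8) ≈ 0.0158405
Highest score → polish.

polish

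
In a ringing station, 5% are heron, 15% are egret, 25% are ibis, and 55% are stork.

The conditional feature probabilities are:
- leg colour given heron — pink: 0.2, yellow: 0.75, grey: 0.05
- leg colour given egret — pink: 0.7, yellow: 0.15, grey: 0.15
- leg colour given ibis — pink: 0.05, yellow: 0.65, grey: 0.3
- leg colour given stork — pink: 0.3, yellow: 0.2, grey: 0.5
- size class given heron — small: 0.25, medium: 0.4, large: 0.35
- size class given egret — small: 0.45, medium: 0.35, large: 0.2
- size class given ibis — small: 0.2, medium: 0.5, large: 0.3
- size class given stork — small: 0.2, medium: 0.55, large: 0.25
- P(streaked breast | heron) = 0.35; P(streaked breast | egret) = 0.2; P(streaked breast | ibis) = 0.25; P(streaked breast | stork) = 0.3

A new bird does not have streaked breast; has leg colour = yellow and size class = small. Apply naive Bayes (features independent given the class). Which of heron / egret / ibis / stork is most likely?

heron: 0.05 × 0.75 × 0.25 × (1−0.35) = 0.00609375
egret: 0.15 × 0.15 × 0.45 × (1−0.2) = 0.0081
ibis: 0.25 × 0.65 × 0.2 × (1−0.25) = 0.024375
stork: 0.55 × 0.2 × 0.2 × (1−0.3) = 0.0154
Highest score → ibis.

ibis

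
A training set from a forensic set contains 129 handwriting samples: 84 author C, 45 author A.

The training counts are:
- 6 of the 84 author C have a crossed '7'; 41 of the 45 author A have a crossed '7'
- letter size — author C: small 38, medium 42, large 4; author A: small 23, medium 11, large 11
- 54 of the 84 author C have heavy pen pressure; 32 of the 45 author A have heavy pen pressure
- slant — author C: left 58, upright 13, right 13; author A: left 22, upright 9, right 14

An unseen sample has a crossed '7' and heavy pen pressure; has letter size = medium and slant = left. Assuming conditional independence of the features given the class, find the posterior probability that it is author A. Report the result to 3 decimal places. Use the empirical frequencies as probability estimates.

0.723

author C: (84/129) × (6/84) × (42/84) × (54/84) × (58/84) ≈ 0.0103227
author A: (45/129) × (41/45) × (11/45) × (32/45) × (22/45) ≈ 0.0270098
P(author A | x) = 0.0270098 / 0.0373325 ≈ 0.723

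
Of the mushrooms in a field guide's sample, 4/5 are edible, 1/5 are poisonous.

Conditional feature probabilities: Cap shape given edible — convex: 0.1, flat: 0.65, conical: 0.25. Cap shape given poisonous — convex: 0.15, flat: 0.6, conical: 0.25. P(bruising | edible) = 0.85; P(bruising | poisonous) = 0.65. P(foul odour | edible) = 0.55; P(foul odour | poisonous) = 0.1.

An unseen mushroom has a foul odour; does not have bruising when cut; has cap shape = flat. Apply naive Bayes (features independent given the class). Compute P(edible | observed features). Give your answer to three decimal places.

edible: 0.8 × 0.65 × (1−0.85) × 0.55 = 0.0429
poisonous: 0.2 × 0.6 × (1−0.65) × 0.1 = 0.0042
P(edible | x) = 0.0429 / 0.0471 ≈ 0.911

0.911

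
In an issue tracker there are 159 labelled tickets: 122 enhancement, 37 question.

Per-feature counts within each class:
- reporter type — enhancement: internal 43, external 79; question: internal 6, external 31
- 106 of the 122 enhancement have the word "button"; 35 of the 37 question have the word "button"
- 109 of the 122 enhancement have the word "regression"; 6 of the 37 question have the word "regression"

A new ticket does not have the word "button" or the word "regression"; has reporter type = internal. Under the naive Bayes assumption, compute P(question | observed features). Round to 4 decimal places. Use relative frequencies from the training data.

0.3114

enhancement: (122/159) × (43/122) × (16/122) × (13/122) ≈ 0.00377933
question: (37/159) × (6/37) × (2/37) × (31/37) ≈ 0.001709
P(question | x) = 0.001709 / 0.00548833 ≈ 0.3114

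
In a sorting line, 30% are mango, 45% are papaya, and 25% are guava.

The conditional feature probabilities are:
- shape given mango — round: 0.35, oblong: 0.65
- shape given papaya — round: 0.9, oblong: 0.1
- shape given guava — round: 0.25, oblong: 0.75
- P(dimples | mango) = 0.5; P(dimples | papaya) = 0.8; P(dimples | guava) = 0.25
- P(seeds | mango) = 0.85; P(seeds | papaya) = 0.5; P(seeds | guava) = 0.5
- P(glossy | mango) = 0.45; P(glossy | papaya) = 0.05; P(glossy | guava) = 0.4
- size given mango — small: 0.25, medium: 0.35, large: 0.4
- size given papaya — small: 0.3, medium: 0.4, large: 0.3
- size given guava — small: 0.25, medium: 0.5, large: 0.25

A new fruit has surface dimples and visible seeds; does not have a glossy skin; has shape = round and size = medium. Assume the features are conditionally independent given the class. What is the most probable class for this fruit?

papaya

mango: 0.3 × 0.35 × 0.5 × 0.85 × (1−0.45) × 0.35 = 0.0085903125
papaya: 0.45 × 0.9 × 0.8 × 0.5 × (1−0.05) × 0.4 = 0.06156
guava: 0.25 × 0.25 × 0.25 × 0.5 × (1−0.4) × 0.5 = 0.00234375
Highest score → papaya.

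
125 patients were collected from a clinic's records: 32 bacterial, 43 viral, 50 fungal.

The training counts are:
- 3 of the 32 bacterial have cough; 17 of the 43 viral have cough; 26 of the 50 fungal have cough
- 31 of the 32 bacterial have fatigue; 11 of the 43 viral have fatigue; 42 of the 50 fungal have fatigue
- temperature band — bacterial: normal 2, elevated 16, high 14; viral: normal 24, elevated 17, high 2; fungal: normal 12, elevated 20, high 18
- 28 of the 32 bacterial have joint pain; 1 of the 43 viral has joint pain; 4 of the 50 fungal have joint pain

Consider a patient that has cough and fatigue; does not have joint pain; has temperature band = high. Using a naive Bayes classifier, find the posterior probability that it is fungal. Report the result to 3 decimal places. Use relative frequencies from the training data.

bacterial: (32/125) × (3/32) × (31/32) × (14/32) × (4/32) = 0.001271484375
viral: (43/125) × (17/43) × (11/43) × (2/43) × (42/43) ≈ 0.00158054
fungal: (50/125) × (26/50) × (42/50) × (18/50) × (46/50) = 0.057867264
P(fungal | x) = 0.057867264 / 0.060719288375 ≈ 0.953

0.953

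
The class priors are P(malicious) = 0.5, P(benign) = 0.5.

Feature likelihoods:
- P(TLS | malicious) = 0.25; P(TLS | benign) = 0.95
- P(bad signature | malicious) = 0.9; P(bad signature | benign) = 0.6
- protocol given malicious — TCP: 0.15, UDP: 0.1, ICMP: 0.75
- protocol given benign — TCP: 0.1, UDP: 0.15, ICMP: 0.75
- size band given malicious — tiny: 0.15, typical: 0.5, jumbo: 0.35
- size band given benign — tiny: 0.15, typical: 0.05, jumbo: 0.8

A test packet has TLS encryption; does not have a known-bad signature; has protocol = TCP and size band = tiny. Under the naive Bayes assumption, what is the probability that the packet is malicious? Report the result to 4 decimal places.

0.0898

malicious: 0.5 × 0.25 × (1−0.9) × 0.15 × 0.15 = 0.00028125
benign: 0.5 × 0.95 × (1−0.6) × 0.1 × 0.15 = 0.00285
P(malicious | x) = 0.00028125 / 0.00313125 ≈ 0.0898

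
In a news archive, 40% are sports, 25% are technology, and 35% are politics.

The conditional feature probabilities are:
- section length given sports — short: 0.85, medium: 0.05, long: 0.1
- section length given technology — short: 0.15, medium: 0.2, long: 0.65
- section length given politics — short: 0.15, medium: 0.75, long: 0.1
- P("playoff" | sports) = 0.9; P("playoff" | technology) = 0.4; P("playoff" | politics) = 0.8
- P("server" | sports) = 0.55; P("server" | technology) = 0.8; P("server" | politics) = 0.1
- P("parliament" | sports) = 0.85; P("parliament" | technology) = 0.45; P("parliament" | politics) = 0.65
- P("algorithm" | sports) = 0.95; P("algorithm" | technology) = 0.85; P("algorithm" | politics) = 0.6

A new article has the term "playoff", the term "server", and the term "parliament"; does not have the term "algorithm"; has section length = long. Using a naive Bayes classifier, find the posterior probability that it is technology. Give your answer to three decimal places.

sports: 0.4 × 0.1 × 0.9 × 0.55 × 0.85 × (1−0.95) = 0.0008415
technology: 0.25 × 0.65 × 0.4 × 0.8 × 0.45 × (1−0.85) = 0.00351
politics: 0.35 × 0.1 × 0.8 × 0.1 × 0.65 × (1−0.6) = 0.000728
P(technology | x) = 0.00351 / 0.0050795 ≈ 0.691

0.691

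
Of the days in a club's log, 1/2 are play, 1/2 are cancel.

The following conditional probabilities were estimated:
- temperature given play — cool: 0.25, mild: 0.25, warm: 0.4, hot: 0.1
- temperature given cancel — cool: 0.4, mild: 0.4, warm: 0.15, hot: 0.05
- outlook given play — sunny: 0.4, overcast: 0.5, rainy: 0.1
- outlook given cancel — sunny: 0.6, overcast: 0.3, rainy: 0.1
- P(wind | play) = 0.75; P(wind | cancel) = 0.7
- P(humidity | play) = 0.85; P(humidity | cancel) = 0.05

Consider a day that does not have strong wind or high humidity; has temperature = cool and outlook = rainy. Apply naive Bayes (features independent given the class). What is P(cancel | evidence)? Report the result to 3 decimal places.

0.924

play: 0.5 × 0.25 × 0.1 × (1−0.75) × (1−0.85) = 0.00046875
cancel: 0.5 × 0.4 × 0.1 × (1−0.7) × (1−0.05) = 0.0057
P(cancel | x) = 0.0057 / 0.00616875 ≈ 0.924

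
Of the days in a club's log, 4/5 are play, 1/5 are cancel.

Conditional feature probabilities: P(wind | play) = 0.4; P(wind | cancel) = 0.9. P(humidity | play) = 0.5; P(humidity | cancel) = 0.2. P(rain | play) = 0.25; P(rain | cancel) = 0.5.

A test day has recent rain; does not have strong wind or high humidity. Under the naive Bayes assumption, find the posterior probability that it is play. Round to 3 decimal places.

play: 0.8 × (1−0.4) × (1−0.5) × 0.25 = 0.06
cancel: 0.2 × (1−0.9) × (1−0.2) × 0.5 = 0.008
P(play | x) = 0.06 / 0.068 ≈ 0.882

0.882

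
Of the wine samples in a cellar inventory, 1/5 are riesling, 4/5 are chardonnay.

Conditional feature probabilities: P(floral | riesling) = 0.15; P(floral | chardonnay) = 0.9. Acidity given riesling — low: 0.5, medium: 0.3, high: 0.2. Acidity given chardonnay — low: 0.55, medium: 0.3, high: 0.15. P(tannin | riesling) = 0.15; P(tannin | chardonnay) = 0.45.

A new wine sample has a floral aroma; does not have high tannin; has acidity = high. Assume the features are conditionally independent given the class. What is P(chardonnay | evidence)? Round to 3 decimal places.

0.921

riesling: 0.2 × 0.15 × 0.2 × (1−0.15) = 0.0051
chardonnay: 0.8 × 0.9 × 0.15 × (1−0.45) = 0.0594
P(chardonnay | x) = 0.0594 / 0.0645 ≈ 0.921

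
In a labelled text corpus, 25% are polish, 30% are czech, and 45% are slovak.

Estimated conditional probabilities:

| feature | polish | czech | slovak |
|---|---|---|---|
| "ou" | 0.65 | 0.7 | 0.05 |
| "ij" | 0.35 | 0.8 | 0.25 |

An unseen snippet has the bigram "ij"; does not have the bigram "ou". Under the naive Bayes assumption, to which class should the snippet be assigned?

polish: 0.25 × (1−0.65) × 0.35 = 0.030625
czech: 0.3 × (1−0.7) × 0.8 = 0.072
slovak: 0.45 × (1−0.05) × 0.25 = 0.106875
Highest score → slovak.

slovak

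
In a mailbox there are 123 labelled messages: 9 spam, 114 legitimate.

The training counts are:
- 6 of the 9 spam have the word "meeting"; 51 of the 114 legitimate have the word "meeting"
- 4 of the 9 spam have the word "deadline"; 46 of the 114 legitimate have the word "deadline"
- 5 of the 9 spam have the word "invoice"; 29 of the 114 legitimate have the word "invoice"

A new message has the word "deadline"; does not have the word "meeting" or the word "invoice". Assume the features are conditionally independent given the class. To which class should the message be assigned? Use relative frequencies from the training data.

legitimate

spam: (9/123) × (3/9) × (4/9) × (4/9) ≈ 0.00481783
legitimate: (114/123) × (63/114) × (46/114) × (85/114) ≈ 0.1541
Highest score → legitimate.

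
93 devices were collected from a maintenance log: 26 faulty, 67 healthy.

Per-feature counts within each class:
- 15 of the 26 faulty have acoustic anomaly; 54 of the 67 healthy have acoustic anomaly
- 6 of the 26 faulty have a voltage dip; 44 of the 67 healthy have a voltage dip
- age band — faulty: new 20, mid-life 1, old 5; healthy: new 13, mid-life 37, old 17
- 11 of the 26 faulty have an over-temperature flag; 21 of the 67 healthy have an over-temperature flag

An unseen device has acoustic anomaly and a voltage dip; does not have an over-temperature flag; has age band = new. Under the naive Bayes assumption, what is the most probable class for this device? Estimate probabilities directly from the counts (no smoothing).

faulty: (26/93) × (15/26) × (6/26) × (20/26) × (15/26) ≈ 0.0165181
healthy: (67/93) × (54/67) × (44/67) × (13/67) × (46/67) ≈ 0.0507973
Highest score → healthy.

healthy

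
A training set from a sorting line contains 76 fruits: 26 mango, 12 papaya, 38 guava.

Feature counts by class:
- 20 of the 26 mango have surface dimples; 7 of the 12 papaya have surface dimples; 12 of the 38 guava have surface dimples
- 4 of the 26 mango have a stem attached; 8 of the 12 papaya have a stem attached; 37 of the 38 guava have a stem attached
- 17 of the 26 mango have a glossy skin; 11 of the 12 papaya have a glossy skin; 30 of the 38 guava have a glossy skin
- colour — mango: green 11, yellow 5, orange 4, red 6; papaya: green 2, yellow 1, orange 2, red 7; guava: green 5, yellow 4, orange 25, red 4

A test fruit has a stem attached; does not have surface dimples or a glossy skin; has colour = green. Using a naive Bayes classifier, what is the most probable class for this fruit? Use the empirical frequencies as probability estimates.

guava

mango: (26/76) × (6/26) × (4/26) × (9/26) × (11/26) ≈ 0.00177874
papaya: (12/76) × (5/12) × (8/12) × (1/12) × (2/12) ≈ 0.000609162
guava: (38/76) × (26/38) × (37/38) × (8/38) × (5/38) ≈ 0.00922722
Highest score → guava.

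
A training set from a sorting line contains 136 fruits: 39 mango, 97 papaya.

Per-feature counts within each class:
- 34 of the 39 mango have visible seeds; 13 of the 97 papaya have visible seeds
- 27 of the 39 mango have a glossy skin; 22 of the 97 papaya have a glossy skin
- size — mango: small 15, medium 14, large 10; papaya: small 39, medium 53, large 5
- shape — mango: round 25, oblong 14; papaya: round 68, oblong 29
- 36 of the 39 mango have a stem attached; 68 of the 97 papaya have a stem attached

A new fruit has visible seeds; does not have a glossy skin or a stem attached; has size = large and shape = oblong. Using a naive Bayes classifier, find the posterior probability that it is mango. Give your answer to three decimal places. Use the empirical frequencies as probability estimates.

mango: (39/136) × (34/39) × (12/39) × (10/39) × (14/39) × (3/39) ≈ 0.000544643
papaya: (97/136) × (13/97) × (75/97) × (5/97) × (29/97) × (29/97) ≈ 0.000340522
P(mango | x) = 0.000544643 / 0.000885165 ≈ 0.615

0.615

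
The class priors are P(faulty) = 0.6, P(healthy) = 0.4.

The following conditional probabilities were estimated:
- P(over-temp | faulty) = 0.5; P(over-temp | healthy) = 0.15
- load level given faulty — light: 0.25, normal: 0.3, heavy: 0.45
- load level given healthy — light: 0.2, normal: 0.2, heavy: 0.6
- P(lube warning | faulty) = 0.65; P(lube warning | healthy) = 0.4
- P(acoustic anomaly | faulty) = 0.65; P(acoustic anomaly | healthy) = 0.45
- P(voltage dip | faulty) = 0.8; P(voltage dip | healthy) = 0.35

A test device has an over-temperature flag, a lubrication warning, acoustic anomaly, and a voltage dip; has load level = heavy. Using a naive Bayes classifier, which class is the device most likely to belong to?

faulty

faulty: 0.6 × 0.5 × 0.45 × 0.65 × 0.65 × 0.8 = 0.04563
healthy: 0.4 × 0.15 × 0.6 × 0.4 × 0.45 × 0.35 = 0.002268
Highest score → faulty.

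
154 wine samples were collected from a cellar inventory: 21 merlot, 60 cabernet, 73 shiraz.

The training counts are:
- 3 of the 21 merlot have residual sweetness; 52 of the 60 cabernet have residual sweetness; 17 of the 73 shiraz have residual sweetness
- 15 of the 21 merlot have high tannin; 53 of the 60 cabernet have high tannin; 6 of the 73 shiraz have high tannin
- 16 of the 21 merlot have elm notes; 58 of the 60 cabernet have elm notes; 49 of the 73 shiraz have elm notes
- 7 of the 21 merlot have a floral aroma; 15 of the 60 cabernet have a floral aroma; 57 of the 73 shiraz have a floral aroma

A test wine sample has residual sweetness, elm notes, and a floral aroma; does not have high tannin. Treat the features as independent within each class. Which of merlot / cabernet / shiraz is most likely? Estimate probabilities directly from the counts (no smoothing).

shiraz

merlot: (21/154) × (3/21) × (6/21) × (16/21) × (7/21) ≈ 0.00141355
cabernet: (60/154) × (52/60) × (7/60) × (58/60) × (15/60) ≈ 0.0095202
shiraz: (73/154) × (17/73) × (67/73) × (49/73) × (57/73) ≈ 0.0531013
Highest score → shiraz.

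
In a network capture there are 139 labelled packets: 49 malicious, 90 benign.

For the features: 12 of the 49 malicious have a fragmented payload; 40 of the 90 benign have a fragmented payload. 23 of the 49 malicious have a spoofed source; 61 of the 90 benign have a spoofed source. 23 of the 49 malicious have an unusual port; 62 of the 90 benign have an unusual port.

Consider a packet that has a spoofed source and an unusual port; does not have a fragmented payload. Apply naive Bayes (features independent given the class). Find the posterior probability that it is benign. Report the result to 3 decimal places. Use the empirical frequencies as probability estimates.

0.741

malicious: (49/139) × (37/49) × (23/49) × (23/49) ≈ 0.0586476
benign: (90/139) × (50/90) × (61/90) × (62/90) ≈ 0.167955
P(benign | x) = 0.167955 / 0.2266026 ≈ 0.741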